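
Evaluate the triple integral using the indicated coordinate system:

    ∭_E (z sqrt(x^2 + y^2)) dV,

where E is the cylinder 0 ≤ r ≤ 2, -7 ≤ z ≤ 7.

In cylindrical coordinates, x = r cos(θ), y = r sin(θ), z = z, and dV = r dr dθ dz.

The integrand becomes r z, so

    ∭_E (z sqrt(x^2 + y^2)) dV = ∫_{0}^{2π} ∫_{0}^{2} ∫_{-7}^{7} (r z) · r dz dr dθ.

Inner (z): 0.
Middle (r from 0 to 2): 0.
Outer (θ): 0.

Therefore the triple integral equals 0.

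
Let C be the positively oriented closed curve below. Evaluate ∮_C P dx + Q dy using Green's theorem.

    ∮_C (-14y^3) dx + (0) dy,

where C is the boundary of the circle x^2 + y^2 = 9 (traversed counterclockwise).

Green's theorem converts the closed line integral into a double integral over the enclosed region D:

    ∮_C P dx + Q dy = ∬_D (∂Q/∂x - ∂P/∂y) dA.

Here P = -14y^3, Q = 0, so

    ∂Q/∂x = 0,    ∂P/∂y = -42y^2,
    ∂Q/∂x - ∂P/∂y = 42y^2.

D is the region x^2 + y^2 ≤ 9. Evaluating the double integral:

In polar coordinates (x = r cos θ, y = r sin θ, dA = r dr dθ) the integrand becomes 42r^2sin(θ)^2, so

    ∬_D (42y^2) dA = ∫_0^{2π} ∫_0^{3} (42r^2sin(θ)^2) · r dr dθ.

Inner (r from 0 to 3): 1701sin(θ)^2/2.
Outer (θ from 0 to 2π): 1701π/2.

Therefore ∮_C P dx + Q dy = 1701π/2.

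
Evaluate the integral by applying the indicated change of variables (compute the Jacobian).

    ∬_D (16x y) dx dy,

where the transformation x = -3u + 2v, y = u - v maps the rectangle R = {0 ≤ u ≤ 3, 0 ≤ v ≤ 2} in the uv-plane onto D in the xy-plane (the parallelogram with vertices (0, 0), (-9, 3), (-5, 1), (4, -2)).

Compute the Jacobian determinant of (x, y) with respect to (u, v):

    ∂(x,y)/∂(u,v) = | -3  2 | = (-3)(-1) - (2)(1) = 1.
                   | 1  -1 |

Its absolute value is |J| = 1 (the area scaling factor).

Substituting x = -3u + 2v, y = u - v into the integrand,

    16x y → -48u^2 + 80u v - 32v^2,

so the integral becomes

    ∬_R (-48u^2 + 80u v - 32v^2) · |J| du dv = ∫_0^3 ∫_0^2 (-48u^2 + 80u v - 32v^2) dv du.

Inner (v): -96u^2 + 160u - 256/3.
Outer (u): -400.

Therefore ∬_D (16x y) dx dy = -400.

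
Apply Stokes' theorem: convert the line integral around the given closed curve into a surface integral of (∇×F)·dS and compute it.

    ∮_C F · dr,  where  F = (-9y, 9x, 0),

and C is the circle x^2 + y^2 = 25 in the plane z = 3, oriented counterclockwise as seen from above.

Let S be the flat disk x^2 + y^2 ≤ 25 in the plane z = 3, with upward unit normal n̂ = ẑ. By Stokes' theorem,

    ∮_C F · dr = ∬_S (∇ × F) · n̂ dS = ∬_D (curl F)_z dA,

where D is the disk x^2 + y^2 ≤ 25.

Compute the curl of F = (-9y, 9x, 0):
    (∇ × F)_x = ∂F_z/∂y - ∂F_y/∂z = 0,
    (∇ × F)_y = ∂F_x/∂z - ∂F_z/∂x = 0,
    (∇ × F)_z = ∂F_y/∂x - ∂F_x/∂y = 18.

On z = 3, (curl F)_z = 18.

Convert to polar (x = r cos θ, y = r sin θ, dA = r dr dθ); the integrand becomes 18, so

    ∬_D (curl F)_z dA = ∫_0^{2π} ∫_0^{5} (18) · r dr dθ.

Inner (r from 0 to 5): 225.
Outer (θ from 0 to 2π): 450π.

Therefore ∮_C F · dr = 450π.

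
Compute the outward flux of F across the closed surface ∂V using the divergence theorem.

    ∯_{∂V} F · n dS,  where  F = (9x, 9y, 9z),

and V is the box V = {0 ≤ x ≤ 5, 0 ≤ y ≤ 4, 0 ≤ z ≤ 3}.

By the divergence theorem,

    ∯_{∂V} F · n dS = ∭_V (∇ · F) dV.

Compute the divergence:
    ∇ · F = ∂F_x/∂x + ∂F_y/∂y + ∂F_z/∂z = 9 + 9 + 9 = 27.

V is a rectangular box, so dV = dx dy dz with 0 ≤ x ≤ 5, 0 ≤ y ≤ 4, 0 ≤ z ≤ 3.

Integrate (27) over V as an iterated integral:

    ∭_V (∇·F) dV = ∫_0^{5} ∫_0^{4} ∫_0^{3} (27) dz dy dx.

Inner (z from 0 to 3): 81.
Middle (y from 0 to 4): 324.
Outer (x from 0 to 5): 1620.

Therefore ∯_{∂V} F · n dS = 1620.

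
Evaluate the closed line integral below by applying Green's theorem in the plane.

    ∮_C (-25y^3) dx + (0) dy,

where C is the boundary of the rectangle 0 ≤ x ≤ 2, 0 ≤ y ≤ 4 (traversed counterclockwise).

Green's theorem converts the closed line integral into a double integral over the enclosed region D:

    ∮_C P dx + Q dy = ∬_D (∂Q/∂x - ∂P/∂y) dA.

Here P = -25y^3, Q = 0, so

    ∂Q/∂x = 0,    ∂P/∂y = -75y^2,
    ∂Q/∂x - ∂P/∂y = 75y^2.

D is the region 0 ≤ x ≤ 2, 0 ≤ y ≤ 4. Evaluating the double integral:

    ∬_D (75y^2) dA = ∫_0^{2} ∫_0^{4} (75y^2) dy dx.

Inner (y from 0 to 4): 1600.
Outer (x from 0 to 2): 3200.

Therefore ∮_C P dx + Q dy = 3200.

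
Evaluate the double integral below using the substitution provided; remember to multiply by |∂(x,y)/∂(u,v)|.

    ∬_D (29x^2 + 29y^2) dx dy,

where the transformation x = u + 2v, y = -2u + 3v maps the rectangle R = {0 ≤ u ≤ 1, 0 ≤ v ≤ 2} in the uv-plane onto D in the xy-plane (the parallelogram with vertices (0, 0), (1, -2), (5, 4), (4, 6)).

Compute the Jacobian determinant of (x, y) with respect to (u, v):

    ∂(x,y)/∂(u,v) = | 1  2 | = (1)(3) - (2)(-2) = 7.
                   | -2  3 |

Its absolute value is |J| = 7 (the area scaling factor).

Substituting x = u + 2v, y = -2u + 3v into the integrand,

    29x^2 + 29y^2 → 145u^2 - 232u v + 377v^2,

so the integral becomes

    ∬_R (145u^2 - 232u v + 377v^2) · |J| du dv = ∫_0^1 ∫_0^2 (1015u^2 - 1624u v + 2639v^2) dv du.

Inner (v): 2030u^2 - 3248u + 21112/3.
Outer (u): 6090.

Therefore ∬_D (29x^2 + 29y^2) dx dy = 6090.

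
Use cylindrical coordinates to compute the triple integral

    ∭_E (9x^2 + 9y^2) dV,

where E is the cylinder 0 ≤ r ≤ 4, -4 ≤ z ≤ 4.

In cylindrical coordinates, x = r cos(θ), y = r sin(θ), z = z, and dV = r dr dθ dz.

The integrand becomes 9r^2, so

    ∭_E (9x^2 + 9y^2) dV = ∫_{0}^{2π} ∫_{0}^{4} ∫_{-4}^{4} (9r^2) · r dz dr dθ.

Inner (z): 72r^3.
Middle (r from 0 to 4): 4608.
Outer (θ): 9216π.

Therefore the triple integral equals 9216π.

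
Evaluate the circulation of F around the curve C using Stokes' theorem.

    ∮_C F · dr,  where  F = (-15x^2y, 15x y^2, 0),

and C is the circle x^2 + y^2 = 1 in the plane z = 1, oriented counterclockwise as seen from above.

Let S be the flat disk x^2 + y^2 ≤ 1 in the plane z = 1, with upward unit normal n̂ = ẑ. By Stokes' theorem,

    ∮_C F · dr = ∬_S (∇ × F) · n̂ dS = ∬_D (curl F)_z dA,

where D is the disk x^2 + y^2 ≤ 1.

Compute the curl of F = (-15x^2y, 15x y^2, 0):
    (∇ × F)_x = ∂F_z/∂y - ∂F_y/∂z = 0,
    (∇ × F)_y = ∂F_x/∂z - ∂F_z/∂x = 0,
    (∇ × F)_z = ∂F_y/∂x - ∂F_x/∂y = 15x^2 + 15y^2.

On z = 1, (curl F)_z = 15x^2 + 15y^2.

Convert to polar (x = r cos θ, y = r sin θ, dA = r dr dθ); the integrand becomes 15r^2, so

    ∬_D (curl F)_z dA = ∫_0^{2π} ∫_0^{1} (15r^2) · r dr dθ.

Inner (r from 0 to 1): 15/4.
Outer (θ from 0 to 2π): 15π/2.

Therefore ∮_C F · dr = 15π/2.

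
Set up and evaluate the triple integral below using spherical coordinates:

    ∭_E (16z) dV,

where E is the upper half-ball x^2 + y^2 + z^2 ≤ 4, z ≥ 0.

In spherical coordinates, x = ρ sin(φ) cos(θ), y = ρ sin(φ) sin(θ), z = ρ cos(φ), and dV = ρ^2 sin(φ) dρ dφ dθ.

The integrand becomes 16ρ cos(φ), so

    ∭_E (16z) dV = ∫_{0}^{2π} ∫_{0}^{π/2} ∫_{0}^{2} (16ρ cos(φ)) · ρ^2 sin(φ) dρ dφ dθ.

Inner (ρ): 32sin(2φ).
Middle (φ): 32.
Outer (θ): 64π.

Therefore the triple integral equals 64π.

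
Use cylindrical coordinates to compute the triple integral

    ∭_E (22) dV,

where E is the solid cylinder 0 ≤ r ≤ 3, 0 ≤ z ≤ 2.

In cylindrical coordinates, x = r cos(θ), y = r sin(θ), z = z, and dV = r dr dθ dz.

The integrand becomes 22, so

    ∭_E (22) dV = ∫_{0}^{2π} ∫_{0}^{3} ∫_{0}^{2} (22) · r dz dr dθ.

Inner (z): 44r.
Middle (r from 0 to 3): 198.
Outer (θ): 396π.

Therefore the triple integral equals 396π.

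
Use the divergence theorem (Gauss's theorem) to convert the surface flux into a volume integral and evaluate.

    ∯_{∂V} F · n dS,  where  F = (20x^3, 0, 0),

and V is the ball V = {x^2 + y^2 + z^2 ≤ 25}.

By the divergence theorem,

    ∯_{∂V} F · n dS = ∭_V (∇ · F) dV.

Compute the divergence:
    ∇ · F = ∂F_x/∂x + ∂F_y/∂y + ∂F_z/∂z = 60x^2 + 0 + 0 = 60x^2.

In spherical coordinates, x = ρ sin(φ) cos(θ), y = ρ sin(φ) sin(θ), z = ρ cos(φ), dV = ρ^2 sin(φ) dρ dφ dθ, with 0 ≤ ρ ≤ 5, 0 ≤ φ ≤ π, 0 ≤ θ ≤ 2π.

The integrand, after substitution and multiplying by the volume element, becomes (60ρ^2sin(φ)^2cos(θ)^2) · ρ^2 sin(φ), so

    ∭_V (∇·F) dV = ∫_0^{2π} ∫_0^{π} ∫_0^{5} (60ρ^2sin(φ)^2cos(θ)^2) · ρ^2 sin(φ) dρ dφ dθ.

Inner (ρ from 0 to 5): 37500sin(φ)^3cos(θ)^2.
Middle (φ from 0 to π): 50000cos(θ)^2.
Outer (θ from 0 to 2π): 50000π.

Therefore ∯_{∂V} F · n dS = 50000π.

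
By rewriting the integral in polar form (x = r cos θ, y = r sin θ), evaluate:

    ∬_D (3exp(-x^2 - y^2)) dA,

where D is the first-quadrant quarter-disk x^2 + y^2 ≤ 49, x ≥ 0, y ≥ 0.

The region D is 0 ≤ r ≤ 7, 0 ≤ θ ≤ π/2 in polar coordinates, where x = r cos(θ), y = r sin(θ), and dA = r dr dθ.

Under the substitution, the integrand becomes 3exp(-r^2), so

    ∬_D (3exp(-x^2 - y^2)) dA = ∫_{0}^{π/2} ∫_{0}^{7} (3exp(-r^2)) · r dr dθ.

Inner integral (in r): ∫_{0}^{7} (3exp(-r^2)) · r dr = 3/2 - 3exp(-49)/2.

Outer integral (in θ): ∫_{0}^{π/2} (3/2 - 3exp(-49)/2) dθ = -3π (1 - exp(49))exp(-49)/4.

Therefore ∬_D (3exp(-x^2 - y^2)) dA = -3π (1 - exp(49))exp(-49)/4.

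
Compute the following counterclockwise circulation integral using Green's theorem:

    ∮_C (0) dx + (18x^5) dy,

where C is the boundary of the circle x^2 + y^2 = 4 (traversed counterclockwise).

Green's theorem converts the closed line integral into a double integral over the enclosed region D:

    ∮_C P dx + Q dy = ∬_D (∂Q/∂x - ∂P/∂y) dA.

Here P = 0, Q = 18x^5, so

    ∂Q/∂x = 90x^4,    ∂P/∂y = 0,
    ∂Q/∂x - ∂P/∂y = 90x^4.

D is the region x^2 + y^2 ≤ 4. Evaluating the double integral:

In polar coordinates (x = r cos θ, y = r sin θ, dA = r dr dθ) the integrand becomes 90r^4cos(θ)^4, so

    ∬_D (90x^4) dA = ∫_0^{2π} ∫_0^{2} (90r^4cos(θ)^4) · r dr dθ.

Inner (r from 0 to 2): 960cos(θ)^4.
Outer (θ from 0 to 2π): 720π.

Therefore ∮_C P dx + Q dy = 720π.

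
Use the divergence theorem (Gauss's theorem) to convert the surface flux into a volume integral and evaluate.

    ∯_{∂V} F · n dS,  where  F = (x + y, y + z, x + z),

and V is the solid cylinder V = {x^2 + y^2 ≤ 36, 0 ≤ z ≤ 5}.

By the divergence theorem,

    ∯_{∂V} F · n dS = ∭_V (∇ · F) dV.

Compute the divergence:
    ∇ · F = ∂F_x/∂x + ∂F_y/∂y + ∂F_z/∂z = 1 + 1 + 1 = 3.

In cylindrical coordinates, x = r cos(θ), y = r sin(θ), z = z, dV = r dr dθ dz, with 0 ≤ r ≤ 6, 0 ≤ θ ≤ 2π, 0 ≤ z ≤ 5.

The integrand, after substitution and multiplying by the volume element, becomes (3) · r, so

    ∭_V (∇·F) dV = ∫_0^{2π} ∫_0^{6} ∫_0^{5} (3) · r dz dr dθ.

Inner (z from 0 to 5): 15r.
Middle (r from 0 to 6): 270.
Outer (θ from 0 to 2π): 540π.

Therefore ∯_{∂V} F · n dS = 540π.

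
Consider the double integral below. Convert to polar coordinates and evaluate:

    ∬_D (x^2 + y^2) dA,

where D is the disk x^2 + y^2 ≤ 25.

The region D is 0 ≤ r ≤ 5, 0 ≤ θ ≤ 2π in polar coordinates, where x = r cos(θ), y = r sin(θ), and dA = r dr dθ.

Under the substitution, the integrand becomes r^2, so

    ∬_D (x^2 + y^2) dA = ∫_{0}^{2π} ∫_{0}^{5} (r^2) · r dr dθ.

Inner integral (in r): ∫_{0}^{5} (r^2) · r dr = 625/4.

Outer integral (in θ): ∫_{0}^{2π} (625/4) dθ = 625π/2.

Therefore ∬_D (x^2 + y^2) dA = 625π/2.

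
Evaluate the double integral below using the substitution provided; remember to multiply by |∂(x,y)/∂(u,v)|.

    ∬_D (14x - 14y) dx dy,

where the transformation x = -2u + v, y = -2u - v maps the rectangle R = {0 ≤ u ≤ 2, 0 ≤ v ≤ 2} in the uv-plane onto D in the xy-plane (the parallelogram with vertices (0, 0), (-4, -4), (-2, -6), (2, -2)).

Compute the Jacobian determinant of (x, y) with respect to (u, v):

    ∂(x,y)/∂(u,v) = | -2  1 | = (-2)(-1) - (1)(-2) = 4.
                   | -2  -1 |

Its absolute value is |J| = 4 (the area scaling factor).

Substituting x = -2u + v, y = -2u - v into the integrand,

    14x - 14y → 28v,

so the integral becomes

    ∬_R (28v) · |J| du dv = ∫_0^2 ∫_0^2 (112v) dv du.

Inner (v): 224.
Outer (u): 448.

Therefore ∬_D (14x - 14y) dx dy = 448.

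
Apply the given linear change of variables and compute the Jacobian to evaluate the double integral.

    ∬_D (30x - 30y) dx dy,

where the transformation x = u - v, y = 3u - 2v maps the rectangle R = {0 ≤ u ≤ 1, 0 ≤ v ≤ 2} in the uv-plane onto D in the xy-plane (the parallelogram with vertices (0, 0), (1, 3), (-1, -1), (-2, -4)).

Compute the Jacobian determinant of (x, y) with respect to (u, v):

    ∂(x,y)/∂(u,v) = | 1  -1 | = (1)(-2) - (-1)(3) = 1.
                   | 3  -2 |

Its absolute value is |J| = 1 (the area scaling factor).

Substituting x = u - v, y = 3u - 2v into the integrand,

    30x - 30y → -60u + 30v,

so the integral becomes

    ∬_R (-60u + 30v) · |J| du dv = ∫_0^1 ∫_0^2 (-60u + 30v) dv du.

Inner (v): 60 - 120u.
Outer (u): 0.

Therefore ∬_D (30x - 30y) dx dy = 0.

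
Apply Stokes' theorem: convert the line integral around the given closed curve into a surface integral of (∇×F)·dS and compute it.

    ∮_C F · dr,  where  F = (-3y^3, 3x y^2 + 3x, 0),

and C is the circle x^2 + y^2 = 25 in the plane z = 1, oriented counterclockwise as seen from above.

Let S be the flat disk x^2 + y^2 ≤ 25 in the plane z = 1, with upward unit normal n̂ = ẑ. By Stokes' theorem,

    ∮_C F · dr = ∬_S (∇ × F) · n̂ dS = ∬_D (curl F)_z dA,

where D is the disk x^2 + y^2 ≤ 25.

Compute the curl of F = (-3y^3, 3x y^2 + 3x, 0):
    (∇ × F)_x = ∂F_z/∂y - ∂F_y/∂z = 0,
    (∇ × F)_y = ∂F_x/∂z - ∂F_z/∂x = 0,
    (∇ × F)_z = ∂F_y/∂x - ∂F_x/∂y = 12y^2 + 3.

On z = 1, (curl F)_z = 12y^2 + 3.

Convert to polar (x = r cos θ, y = r sin θ, dA = r dr dθ); the integrand becomes 12r^2sin(θ)^2 + 3, so

    ∬_D (curl F)_z dA = ∫_0^{2π} ∫_0^{5} (12r^2sin(θ)^2 + 3) · r dr dθ.

Inner (r from 0 to 5): 1875sin(θ)^2 + 75/2.
Outer (θ from 0 to 2π): 1950π.

Therefore ∮_C F · dr = 1950π.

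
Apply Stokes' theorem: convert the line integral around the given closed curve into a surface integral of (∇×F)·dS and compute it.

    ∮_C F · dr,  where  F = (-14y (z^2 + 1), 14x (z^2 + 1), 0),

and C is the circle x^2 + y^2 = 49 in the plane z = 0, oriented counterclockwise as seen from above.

Let S be the flat disk x^2 + y^2 ≤ 49 in the plane z = 0, with upward unit normal n̂ = ẑ. By Stokes' theorem,

    ∮_C F · dr = ∬_S (∇ × F) · n̂ dS = ∬_D (curl F)_z dA,

where D is the disk x^2 + y^2 ≤ 49.

Compute the curl of F = (-14y (z^2 + 1), 14x (z^2 + 1), 0):
    (∇ × F)_x = ∂F_z/∂y - ∂F_y/∂z = -28x z,
    (∇ × F)_y = ∂F_x/∂z - ∂F_z/∂x = -28y z,
    (∇ × F)_z = ∂F_y/∂x - ∂F_x/∂y = 28z^2 + 28.

On z = 0, (curl F)_z = 28.

Convert to polar (x = r cos θ, y = r sin θ, dA = r dr dθ); the integrand becomes 28, so

    ∬_D (curl F)_z dA = ∫_0^{2π} ∫_0^{7} (28) · r dr dθ.

Inner (r from 0 to 7): 686.
Outer (θ from 0 to 2π): 1372π.

Therefore ∮_C F · dr = 1372π.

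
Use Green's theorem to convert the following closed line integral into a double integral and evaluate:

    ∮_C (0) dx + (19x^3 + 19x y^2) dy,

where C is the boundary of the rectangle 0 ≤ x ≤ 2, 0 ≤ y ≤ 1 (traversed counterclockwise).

Green's theorem converts the closed line integral into a double integral over the enclosed region D:

    ∮_C P dx + Q dy = ∬_D (∂Q/∂x - ∂P/∂y) dA.

Here P = 0, Q = 19x^3 + 19x y^2, so

    ∂Q/∂x = 57x^2 + 19y^2,    ∂P/∂y = 0,
    ∂Q/∂x - ∂P/∂y = 57x^2 + 19y^2.

D is the region 0 ≤ x ≤ 2, 0 ≤ y ≤ 1. Evaluating the double integral:

    ∬_D (57x^2 + 19y^2) dA = ∫_0^{2} ∫_0^{1} (57x^2 + 19y^2) dy dx.

Inner (y from 0 to 1): 57x^2 + 19/3.
Outer (x from 0 to 2): 494/3.

Therefore ∮_C P dx + Q dy = 494/3.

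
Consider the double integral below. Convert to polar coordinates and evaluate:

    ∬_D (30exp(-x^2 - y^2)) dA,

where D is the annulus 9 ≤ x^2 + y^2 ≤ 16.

The region D is 3 ≤ r ≤ 4, 0 ≤ θ ≤ 2π in polar coordinates, where x = r cos(θ), y = r sin(θ), and dA = r dr dθ.

Under the substitution, the integrand becomes 30exp(-r^2), so

    ∬_D (30exp(-x^2 - y^2)) dA = ∫_{0}^{2π} ∫_{3}^{4} (30exp(-r^2)) · r dr dθ.

Inner integral (in r): ∫_{3}^{4} (30exp(-r^2)) · r dr = -(15 - 15exp(7))exp(-16).

Outer integral (in θ): ∫_{0}^{2π} (-(15 - 15exp(7))exp(-16)) dθ = -30π (1 - exp(7))exp(-16).

Therefore ∬_D (30exp(-x^2 - y^2)) dA = -30π (1 - exp(7))exp(-16).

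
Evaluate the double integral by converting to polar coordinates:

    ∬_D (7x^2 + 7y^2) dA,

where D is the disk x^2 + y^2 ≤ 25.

The region D is 0 ≤ r ≤ 5, 0 ≤ θ ≤ 2π in polar coordinates, where x = r cos(θ), y = r sin(θ), and dA = r dr dθ.

Under the substitution, the integrand becomes 7r^2, so

    ∬_D (7x^2 + 7y^2) dA = ∫_{0}^{2π} ∫_{0}^{5} (7r^2) · r dr dθ.

Inner integral (in r): ∫_{0}^{5} (7r^2) · r dr = 4375/4.

Outer integral (in θ): ∫_{0}^{2π} (4375/4) dθ = 4375π/2.

Therefore ∬_D (7x^2 + 7y^2) dA = 4375π/2.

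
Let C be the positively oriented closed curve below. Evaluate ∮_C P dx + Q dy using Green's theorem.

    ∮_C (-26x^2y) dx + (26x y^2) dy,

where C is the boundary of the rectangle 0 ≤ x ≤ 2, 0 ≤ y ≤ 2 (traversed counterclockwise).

Green's theorem converts the closed line integral into a double integral over the enclosed region D:

    ∮_C P dx + Q dy = ∬_D (∂Q/∂x - ∂P/∂y) dA.

Here P = -26x^2y, Q = 26x y^2, so

    ∂Q/∂x = 26y^2,    ∂P/∂y = -26x^2,
    ∂Q/∂x - ∂P/∂y = 26x^2 + 26y^2.

D is the region 0 ≤ x ≤ 2, 0 ≤ y ≤ 2. Evaluating the double integral:

    ∬_D (26x^2 + 26y^2) dA = ∫_0^{2} ∫_0^{2} (26x^2 + 26y^2) dy dx.

Inner (y from 0 to 2): 52x^2 + 208/3.
Outer (x from 0 to 2): 832/3.

Therefore ∮_C P dx + Q dy = 832/3.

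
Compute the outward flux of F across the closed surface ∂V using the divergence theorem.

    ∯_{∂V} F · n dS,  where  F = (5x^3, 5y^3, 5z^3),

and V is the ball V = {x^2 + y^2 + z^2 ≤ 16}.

By the divergence theorem,

    ∯_{∂V} F · n dS = ∭_V (∇ · F) dV.

Compute the divergence:
    ∇ · F = ∂F_x/∂x + ∂F_y/∂y + ∂F_z/∂z = 15x^2 + 15y^2 + 15z^2.

In spherical coordinates, x = ρ sin(φ) cos(θ), y = ρ sin(φ) sin(θ), z = ρ cos(φ), dV = ρ^2 sin(φ) dρ dφ dθ, with 0 ≤ ρ ≤ 4, 0 ≤ φ ≤ π, 0 ≤ θ ≤ 2π.

The integrand, after substitution and multiplying by the volume element, becomes (15ρ^2) · ρ^2 sin(φ), so

    ∭_V (∇·F) dV = ∫_0^{2π} ∫_0^{π} ∫_0^{4} (15ρ^2) · ρ^2 sin(φ) dρ dφ dθ.

Inner (ρ from 0 to 4): 3072sin(φ).
Middle (φ from 0 to π): 6144.
Outer (θ from 0 to 2π): 12288π.

Therefore ∯_{∂V} F · n dS = 12288π.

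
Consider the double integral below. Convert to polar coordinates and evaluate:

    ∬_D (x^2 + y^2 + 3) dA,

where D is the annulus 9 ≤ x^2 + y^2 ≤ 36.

The region D is 3 ≤ r ≤ 6, 0 ≤ θ ≤ 2π in polar coordinates, where x = r cos(θ), y = r sin(θ), and dA = r dr dθ.

Under the substitution, the integrand becomes r^2 + 3, so

    ∬_D (x^2 + y^2 + 3) dA = ∫_{0}^{2π} ∫_{3}^{6} (r^2 + 3) · r dr dθ.

Inner integral (in r): ∫_{3}^{6} (r^2 + 3) · r dr = 1377/4.

Outer integral (in θ): ∫_{0}^{2π} (1377/4) dθ = 1377π/2.

Therefore ∬_D (x^2 + y^2 + 3) dA = 1377π/2.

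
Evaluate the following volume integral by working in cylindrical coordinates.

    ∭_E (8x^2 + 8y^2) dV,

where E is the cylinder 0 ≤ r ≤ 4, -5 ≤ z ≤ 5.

In cylindrical coordinates, x = r cos(θ), y = r sin(θ), z = z, and dV = r dr dθ dz.

The integrand becomes 8r^2, so

    ∭_E (8x^2 + 8y^2) dV = ∫_{0}^{2π} ∫_{0}^{4} ∫_{-5}^{5} (8r^2) · r dz dr dθ.

Inner (z): 80r^3.
Middle (r from 0 to 4): 5120.
Outer (θ): 10240π.

Therefore the triple integral equals 10240π.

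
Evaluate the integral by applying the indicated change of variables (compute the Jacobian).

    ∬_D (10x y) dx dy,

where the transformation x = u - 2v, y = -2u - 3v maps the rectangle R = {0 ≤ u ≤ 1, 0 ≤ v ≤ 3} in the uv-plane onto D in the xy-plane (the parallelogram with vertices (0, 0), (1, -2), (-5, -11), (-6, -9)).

Compute the Jacobian determinant of (x, y) with respect to (u, v):

    ∂(x,y)/∂(u,v) = | 1  -2 | = (1)(-3) - (-2)(-2) = -7.
                   | -2  -3 |

Its absolute value is |J| = 7 (the area scaling factor).

Substituting x = u - 2v, y = -2u - 3v into the integrand,

    10x y → -20u^2 + 10u v + 60v^2,

so the integral becomes

    ∬_R (-20u^2 + 10u v + 60v^2) · |J| du dv = ∫_0^1 ∫_0^3 (-140u^2 + 70u v + 420v^2) dv du.

Inner (v): -420u^2 + 315u + 3780.
Outer (u): 7595/2.

Therefore ∬_D (10x y) dx dy = 7595/2.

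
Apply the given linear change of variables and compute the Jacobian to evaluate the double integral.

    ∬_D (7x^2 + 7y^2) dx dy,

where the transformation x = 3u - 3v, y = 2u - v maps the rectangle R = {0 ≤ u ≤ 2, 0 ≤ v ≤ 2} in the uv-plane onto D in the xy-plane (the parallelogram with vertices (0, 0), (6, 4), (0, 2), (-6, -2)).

Compute the Jacobian determinant of (x, y) with respect to (u, v):

    ∂(x,y)/∂(u,v) = | 3  -3 | = (3)(-1) - (-3)(2) = 3.
                   | 2  -1 |

Its absolute value is |J| = 3 (the area scaling factor).

Substituting x = 3u - 3v, y = 2u - v into the integrand,

    7x^2 + 7y^2 → 91u^2 - 154u v + 70v^2,

so the integral becomes

    ∬_R (91u^2 - 154u v + 70v^2) · |J| du dv = ∫_0^2 ∫_0^2 (273u^2 - 462u v + 210v^2) dv du.

Inner (v): 546u^2 - 924u + 560.
Outer (u): 728.

Therefore ∬_D (7x^2 + 7y^2) dx dy = 728.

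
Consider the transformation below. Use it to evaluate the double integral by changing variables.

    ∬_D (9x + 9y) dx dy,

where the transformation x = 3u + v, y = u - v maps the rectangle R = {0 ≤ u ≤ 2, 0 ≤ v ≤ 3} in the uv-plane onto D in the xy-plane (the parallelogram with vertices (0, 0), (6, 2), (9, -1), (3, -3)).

Compute the Jacobian determinant of (x, y) with respect to (u, v):

    ∂(x,y)/∂(u,v) = | 3  1 | = (3)(-1) - (1)(1) = -4.
                   | 1  -1 |

Its absolute value is |J| = 4 (the area scaling factor).

Substituting x = 3u + v, y = u - v into the integrand,

    9x + 9y → 36u,

so the integral becomes

    ∬_R (36u) · |J| du dv = ∫_0^2 ∫_0^3 (144u) dv du.

Inner (v): 432u.
Outer (u): 864.

Therefore ∬_D (9x + 9y) dx dy = 864.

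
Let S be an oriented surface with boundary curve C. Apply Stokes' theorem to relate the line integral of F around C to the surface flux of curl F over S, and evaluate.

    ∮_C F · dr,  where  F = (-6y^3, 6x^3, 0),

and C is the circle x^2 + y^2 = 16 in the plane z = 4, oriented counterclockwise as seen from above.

Let S be the flat disk x^2 + y^2 ≤ 16 in the plane z = 4, with upward unit normal n̂ = ẑ. By Stokes' theorem,

    ∮_C F · dr = ∬_S (∇ × F) · n̂ dS = ∬_D (curl F)_z dA,

where D is the disk x^2 + y^2 ≤ 16.

Compute the curl of F = (-6y^3, 6x^3, 0):
    (∇ × F)_x = ∂F_z/∂y - ∂F_y/∂z = 0,
    (∇ × F)_y = ∂F_x/∂z - ∂F_z/∂x = 0,
    (∇ × F)_z = ∂F_y/∂x - ∂F_x/∂y = 18x^2 + 18y^2.

On z = 4, (curl F)_z = 18x^2 + 18y^2.

Convert to polar (x = r cos θ, y = r sin θ, dA = r dr dθ); the integrand becomes 18r^2, so

    ∬_D (curl F)_z dA = ∫_0^{2π} ∫_0^{4} (18r^2) · r dr dθ.

Inner (r from 0 to 4): 1152.
Outer (θ from 0 to 2π): 2304π.

Therefore ∮_C F · dr = 2304π.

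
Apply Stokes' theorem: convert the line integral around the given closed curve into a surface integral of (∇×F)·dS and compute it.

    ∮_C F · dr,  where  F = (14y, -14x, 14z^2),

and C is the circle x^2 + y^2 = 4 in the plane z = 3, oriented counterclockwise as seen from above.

Let S be the flat disk x^2 + y^2 ≤ 4 in the plane z = 3, with upward unit normal n̂ = ẑ. By Stokes' theorem,

    ∮_C F · dr = ∬_S (∇ × F) · n̂ dS = ∬_D (curl F)_z dA,

where D is the disk x^2 + y^2 ≤ 4.

Compute the curl of F = (14y, -14x, 14z^2):
    (∇ × F)_x = ∂F_z/∂y - ∂F_y/∂z = 0,
    (∇ × F)_y = ∂F_x/∂z - ∂F_z/∂x = 0,
    (∇ × F)_z = ∂F_y/∂x - ∂F_x/∂y = -28.

On z = 3, (curl F)_z = -28.

Convert to polar (x = r cos θ, y = r sin θ, dA = r dr dθ); the integrand becomes -28, so

    ∬_D (curl F)_z dA = ∫_0^{2π} ∫_0^{2} (-28) · r dr dθ.

Inner (r from 0 to 2): -56.
Outer (θ from 0 to 2π): -112π.

Therefore ∮_C F · dr = -112π.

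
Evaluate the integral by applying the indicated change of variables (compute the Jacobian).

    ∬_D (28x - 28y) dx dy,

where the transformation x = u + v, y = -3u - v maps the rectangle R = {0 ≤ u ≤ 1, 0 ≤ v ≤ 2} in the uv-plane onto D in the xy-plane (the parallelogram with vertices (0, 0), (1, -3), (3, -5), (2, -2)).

Compute the Jacobian determinant of (x, y) with respect to (u, v):

    ∂(x,y)/∂(u,v) = | 1  1 | = (1)(-1) - (1)(-3) = 2.
                   | -3  -1 |

Its absolute value is |J| = 2 (the area scaling factor).

Substituting x = u + v, y = -3u - v into the integrand,

    28x - 28y → 112u + 56v,

so the integral becomes

    ∬_R (112u + 56v) · |J| du dv = ∫_0^1 ∫_0^2 (224u + 112v) dv du.

Inner (v): 448u + 224.
Outer (u): 448.

Therefore ∬_D (28x - 28y) dx dy = 448.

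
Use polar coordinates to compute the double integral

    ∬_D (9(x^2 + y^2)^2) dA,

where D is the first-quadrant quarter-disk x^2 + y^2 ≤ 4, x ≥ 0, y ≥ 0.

The region D is 0 ≤ r ≤ 2, 0 ≤ θ ≤ π/2 in polar coordinates, where x = r cos(θ), y = r sin(θ), and dA = r dr dθ.

Under the substitution, the integrand becomes 9r^4, so

    ∬_D (9(x^2 + y^2)^2) dA = ∫_{0}^{π/2} ∫_{0}^{2} (9r^4) · r dr dθ.

Inner integral (in r): ∫_{0}^{2} (9r^4) · r dr = 96.

Outer integral (in θ): ∫_{0}^{π/2} (96) dθ = 48π.

Therefore ∬_D (9(x^2 + y^2)^2) dA = 48π.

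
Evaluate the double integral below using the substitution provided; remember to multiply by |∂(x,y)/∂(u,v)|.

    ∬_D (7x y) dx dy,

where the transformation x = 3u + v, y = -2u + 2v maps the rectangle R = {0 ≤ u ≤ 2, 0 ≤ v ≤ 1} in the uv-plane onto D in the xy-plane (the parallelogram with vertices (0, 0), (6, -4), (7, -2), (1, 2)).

Compute the Jacobian determinant of (x, y) with respect to (u, v):

    ∂(x,y)/∂(u,v) = | 3  1 | = (3)(2) - (1)(-2) = 8.
                   | -2  2 |

Its absolute value is |J| = 8 (the area scaling factor).

Substituting x = 3u + v, y = -2u + 2v into the integrand,

    7x y → -42u^2 + 28u v + 14v^2,

so the integral becomes

    ∬_R (-42u^2 + 28u v + 14v^2) · |J| du dv = ∫_0^2 ∫_0^1 (-336u^2 + 224u v + 112v^2) dv du.

Inner (v): -336u^2 + 112u + 112/3.
Outer (u): -1792/3.

Therefore ∬_D (7x y) dx dy = -1792/3.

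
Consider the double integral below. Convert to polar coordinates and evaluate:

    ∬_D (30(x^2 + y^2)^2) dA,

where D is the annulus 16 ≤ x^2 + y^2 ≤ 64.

The region D is 4 ≤ r ≤ 8, 0 ≤ θ ≤ 2π in polar coordinates, where x = r cos(θ), y = r sin(θ), and dA = r dr dθ.

Under the substitution, the integrand becomes 30r^4, so

    ∬_D (30(x^2 + y^2)^2) dA = ∫_{0}^{2π} ∫_{4}^{8} (30r^4) · r dr dθ.

Inner integral (in r): ∫_{4}^{8} (30r^4) · r dr = 1290240.

Outer integral (in θ): ∫_{0}^{2π} (1290240) dθ = 2580480π.

Therefore ∬_D (30(x^2 + y^2)^2) dA = 2580480π.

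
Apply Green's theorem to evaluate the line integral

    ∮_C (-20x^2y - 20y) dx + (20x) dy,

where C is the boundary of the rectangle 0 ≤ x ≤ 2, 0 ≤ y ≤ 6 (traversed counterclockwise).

Green's theorem converts the closed line integral into a double integral over the enclosed region D:

    ∮_C P dx + Q dy = ∬_D (∂Q/∂x - ∂P/∂y) dA.

Here P = -20x^2y - 20y, Q = 20x, so

    ∂Q/∂x = 20,    ∂P/∂y = -20x^2 - 20,
    ∂Q/∂x - ∂P/∂y = 20x^2 + 40.

D is the region 0 ≤ x ≤ 2, 0 ≤ y ≤ 6. Evaluating the double integral:

    ∬_D (20x^2 + 40) dA = ∫_0^{2} ∫_0^{6} (20x^2 + 40) dy dx.

Inner (y from 0 to 6): 120x^2 + 240.
Outer (x from 0 to 2): 800.

Therefore ∮_C P dx + Q dy = 800.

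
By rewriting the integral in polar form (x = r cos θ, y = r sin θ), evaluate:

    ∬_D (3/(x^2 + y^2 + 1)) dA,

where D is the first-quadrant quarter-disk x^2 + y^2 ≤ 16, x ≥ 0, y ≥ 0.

The region D is 0 ≤ r ≤ 4, 0 ≤ θ ≤ π/2 in polar coordinates, where x = r cos(θ), y = r sin(θ), and dA = r dr dθ.

Under the substitution, the integrand becomes 3/(r^2 + 1), so

    ∬_D (3/(x^2 + y^2 + 1)) dA = ∫_{0}^{π/2} ∫_{0}^{4} (3/(r^2 + 1)) · r dr dθ.

Inner integral (in r): ∫_{0}^{4} (3/(r^2 + 1)) · r dr = 3log(17)/2.

Outer integral (in θ): ∫_{0}^{π/2} (3log(17)/2) dθ = 3π log(17)/4.

Therefore ∬_D (3/(x^2 + y^2 + 1)) dA = 3π log(17)/4.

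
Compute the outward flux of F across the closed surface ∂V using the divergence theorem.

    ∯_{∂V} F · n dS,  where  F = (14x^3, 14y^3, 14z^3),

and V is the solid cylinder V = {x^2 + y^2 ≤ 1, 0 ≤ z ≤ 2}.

By the divergence theorem,

    ∯_{∂V} F · n dS = ∭_V (∇ · F) dV.

Compute the divergence:
    ∇ · F = ∂F_x/∂x + ∂F_y/∂y + ∂F_z/∂z = 42x^2 + 42y^2 + 42z^2.

In cylindrical coordinates, x = r cos(θ), y = r sin(θ), z = z, dV = r dr dθ dz, with 0 ≤ r ≤ 1, 0 ≤ θ ≤ 2π, 0 ≤ z ≤ 2.

The integrand, after substitution and multiplying by the volume element, becomes (42r^2 + 42z^2) · r, so

    ∭_V (∇·F) dV = ∫_0^{2π} ∫_0^{1} ∫_0^{2} (42r^2 + 42z^2) · r dz dr dθ.

Inner (z from 0 to 2): 84r^3 + 112r.
Middle (r from 0 to 1): 77.
Outer (θ from 0 to 2π): 154π.

Therefore ∯_{∂V} F · n dS = 154π.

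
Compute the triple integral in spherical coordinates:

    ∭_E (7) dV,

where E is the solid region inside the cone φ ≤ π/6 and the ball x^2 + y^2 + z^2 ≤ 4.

In spherical coordinates, x = ρ sin(φ) cos(θ), y = ρ sin(φ) sin(θ), z = ρ cos(φ), and dV = ρ^2 sin(φ) dρ dφ dθ.

The integrand becomes 7, so

    ∭_E (7) dV = ∫_{0}^{2π} ∫_{0}^{π/6} ∫_{0}^{2} (7) · ρ^2 sin(φ) dρ dφ dθ.

Inner (ρ): 56sin(φ)/3.
Middle (φ): 56/3 - 28sqrt(3)/3.
Outer (θ): 56π (2 - sqrt(3))/3.

Therefore the triple integral equals 56π (2 - sqrt(3))/3.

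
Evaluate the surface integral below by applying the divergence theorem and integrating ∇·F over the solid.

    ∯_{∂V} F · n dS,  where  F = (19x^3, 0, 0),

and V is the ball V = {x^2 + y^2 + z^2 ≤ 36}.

By the divergence theorem,

    ∯_{∂V} F · n dS = ∭_V (∇ · F) dV.

Compute the divergence:
    ∇ · F = ∂F_x/∂x + ∂F_y/∂y + ∂F_z/∂z = 57x^2 + 0 + 0 = 57x^2.

In spherical coordinates, x = ρ sin(φ) cos(θ), y = ρ sin(φ) sin(θ), z = ρ cos(φ), dV = ρ^2 sin(φ) dρ dφ dθ, with 0 ≤ ρ ≤ 6, 0 ≤ φ ≤ π, 0 ≤ θ ≤ 2π.

The integrand, after substitution and multiplying by the volume element, becomes (57ρ^2sin(φ)^2cos(θ)^2) · ρ^2 sin(φ), so

    ∭_V (∇·F) dV = ∫_0^{2π} ∫_0^{π} ∫_0^{6} (57ρ^2sin(φ)^2cos(θ)^2) · ρ^2 sin(φ) dρ dφ dθ.

Inner (ρ from 0 to 6): 443232sin(φ)^3cos(θ)^2/5.
Middle (φ from 0 to π): 590976cos(θ)^2/5.
Outer (θ from 0 to 2π): 590976π/5.

Therefore ∯_{∂V} F · n dS = 590976π/5.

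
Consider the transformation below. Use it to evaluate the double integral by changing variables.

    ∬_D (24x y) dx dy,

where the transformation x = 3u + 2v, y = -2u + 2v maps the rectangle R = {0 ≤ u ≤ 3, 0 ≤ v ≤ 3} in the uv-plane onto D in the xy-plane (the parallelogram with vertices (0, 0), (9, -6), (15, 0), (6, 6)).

Compute the Jacobian determinant of (x, y) with respect to (u, v):

    ∂(x,y)/∂(u,v) = | 3  2 | = (3)(2) - (2)(-2) = 10.
                   | -2  2 |

Its absolute value is |J| = 10 (the area scaling factor).

Substituting x = 3u + 2v, y = -2u + 2v into the integrand,

    24x y → -144u^2 + 48u v + 96v^2,

so the integral becomes

    ∬_R (-144u^2 + 48u v + 96v^2) · |J| du dv = ∫_0^3 ∫_0^3 (-1440u^2 + 480u v + 960v^2) dv du.

Inner (v): -4320u^2 + 2160u + 8640.
Outer (u): -3240.

Therefore ∬_D (24x y) dx dy = -3240.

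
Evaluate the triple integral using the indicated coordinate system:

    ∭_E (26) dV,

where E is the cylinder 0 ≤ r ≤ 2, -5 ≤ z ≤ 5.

In cylindrical coordinates, x = r cos(θ), y = r sin(θ), z = z, and dV = r dr dθ dz.

The integrand becomes 26, so

    ∭_E (26) dV = ∫_{0}^{2π} ∫_{0}^{2} ∫_{-5}^{5} (26) · r dz dr dθ.

Inner (z): 260r.
Middle (r from 0 to 2): 520.
Outer (θ): 1040π.

Therefore the triple integral equals 1040π.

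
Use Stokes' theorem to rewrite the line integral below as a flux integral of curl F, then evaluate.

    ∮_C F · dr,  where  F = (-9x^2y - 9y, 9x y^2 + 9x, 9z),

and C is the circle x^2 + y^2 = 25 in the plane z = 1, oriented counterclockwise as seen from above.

Let S be the flat disk x^2 + y^2 ≤ 25 in the plane z = 1, with upward unit normal n̂ = ẑ. By Stokes' theorem,

    ∮_C F · dr = ∬_S (∇ × F) · n̂ dS = ∬_D (curl F)_z dA,

where D is the disk x^2 + y^2 ≤ 25.

Compute the curl of F = (-9x^2y - 9y, 9x y^2 + 9x, 9z):
    (∇ × F)_x = ∂F_z/∂y - ∂F_y/∂z = 0,
    (∇ × F)_y = ∂F_x/∂z - ∂F_z/∂x = 0,
    (∇ × F)_z = ∂F_y/∂x - ∂F_x/∂y = 9x^2 + 9y^2 + 18.

On z = 1, (curl F)_z = 9x^2 + 9y^2 + 18.

Convert to polar (x = r cos θ, y = r sin θ, dA = r dr dθ); the integrand becomes 9r^2 + 18, so

    ∬_D (curl F)_z dA = ∫_0^{2π} ∫_0^{5} (9r^2 + 18) · r dr dθ.

Inner (r from 0 to 5): 6525/4.
Outer (θ from 0 to 2π): 6525π/2.

Therefore ∮_C F · dr = 6525π/2.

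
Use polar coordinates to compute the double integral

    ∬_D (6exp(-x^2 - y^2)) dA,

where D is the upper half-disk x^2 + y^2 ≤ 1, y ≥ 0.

The region D is 0 ≤ r ≤ 1, 0 ≤ θ ≤ π in polar coordinates, where x = r cos(θ), y = r sin(θ), and dA = r dr dθ.

Under the substitution, the integrand becomes 6exp(-r^2), so

    ∬_D (6exp(-x^2 - y^2)) dA = ∫_{0}^{π} ∫_{0}^{1} (6exp(-r^2)) · r dr dθ.

Inner integral (in r): ∫_{0}^{1} (6exp(-r^2)) · r dr = 3 - 3exp(-1).

Outer integral (in θ): ∫_{0}^{π} (3 - 3exp(-1)) dθ = -3π exp(-1) + 3π.

Therefore ∬_D (6exp(-x^2 - y^2)) dA = -3π exp(-1) + 3π.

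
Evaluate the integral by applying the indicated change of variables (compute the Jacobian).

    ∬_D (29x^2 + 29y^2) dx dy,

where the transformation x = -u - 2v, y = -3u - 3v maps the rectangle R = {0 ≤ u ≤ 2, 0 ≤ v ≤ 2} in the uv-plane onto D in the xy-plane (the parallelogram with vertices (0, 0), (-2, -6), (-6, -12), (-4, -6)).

Compute the Jacobian determinant of (x, y) with respect to (u, v):

    ∂(x,y)/∂(u,v) = | -1  -2 | = (-1)(-3) - (-2)(-3) = -3.
                   | -3  -3 |

Its absolute value is |J| = 3 (the area scaling factor).

Substituting x = -u - 2v, y = -3u - 3v into the integrand,

    29x^2 + 29y^2 → 290u^2 + 638u v + 377v^2,

so the integral becomes

    ∬_R (290u^2 + 638u v + 377v^2) · |J| du dv = ∫_0^2 ∫_0^2 (870u^2 + 1914u v + 1131v^2) dv du.

Inner (v): 1740u^2 + 3828u + 3016.
Outer (u): 18328.

Therefore ∬_D (29x^2 + 29y^2) dx dy = 18328.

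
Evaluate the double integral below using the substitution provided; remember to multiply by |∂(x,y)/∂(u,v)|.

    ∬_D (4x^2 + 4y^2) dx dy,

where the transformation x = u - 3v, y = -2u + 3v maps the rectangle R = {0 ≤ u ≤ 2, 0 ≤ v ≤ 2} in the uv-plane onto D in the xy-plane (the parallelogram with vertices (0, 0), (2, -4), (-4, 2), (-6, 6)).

Compute the Jacobian determinant of (x, y) with respect to (u, v):

    ∂(x,y)/∂(u,v) = | 1  -3 | = (1)(3) - (-3)(-2) = -3.
                   | -2  3 |

Its absolute value is |J| = 3 (the area scaling factor).

Substituting x = u - 3v, y = -2u + 3v into the integrand,

    4x^2 + 4y^2 → 20u^2 - 72u v + 72v^2,

so the integral becomes

    ∬_R (20u^2 - 72u v + 72v^2) · |J| du dv = ∫_0^2 ∫_0^2 (60u^2 - 216u v + 216v^2) dv du.

Inner (v): 120u^2 - 432u + 576.
Outer (u): 608.

Therefore ∬_D (4x^2 + 4y^2) dx dy = 608.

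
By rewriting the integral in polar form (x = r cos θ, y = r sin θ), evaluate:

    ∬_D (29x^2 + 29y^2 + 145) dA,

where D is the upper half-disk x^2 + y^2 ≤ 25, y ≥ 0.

The region D is 0 ≤ r ≤ 5, 0 ≤ θ ≤ π in polar coordinates, where x = r cos(θ), y = r sin(θ), and dA = r dr dθ.

Under the substitution, the integrand becomes 29r^2 + 145, so

    ∬_D (29x^2 + 29y^2 + 145) dA = ∫_{0}^{π} ∫_{0}^{5} (29r^2 + 145) · r dr dθ.

Inner integral (in r): ∫_{0}^{5} (29r^2 + 145) · r dr = 25375/4.

Outer integral (in θ): ∫_{0}^{π} (25375/4) dθ = 25375π/4.

Therefore ∬_D (29x^2 + 29y^2 + 145) dA = 25375π/4.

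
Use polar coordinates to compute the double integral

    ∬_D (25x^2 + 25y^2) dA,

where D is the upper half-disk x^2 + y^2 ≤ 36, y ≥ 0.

The region D is 0 ≤ r ≤ 6, 0 ≤ θ ≤ π in polar coordinates, where x = r cos(θ), y = r sin(θ), and dA = r dr dθ.

Under the substitution, the integrand becomes 25r^2, so

    ∬_D (25x^2 + 25y^2) dA = ∫_{0}^{π} ∫_{0}^{6} (25r^2) · r dr dθ.

Inner integral (in r): ∫_{0}^{6} (25r^2) · r dr = 8100.

Outer integral (in θ): ∫_{0}^{π} (8100) dθ = 8100π.

Therefore ∬_D (25x^2 + 25y^2) dA = 8100π.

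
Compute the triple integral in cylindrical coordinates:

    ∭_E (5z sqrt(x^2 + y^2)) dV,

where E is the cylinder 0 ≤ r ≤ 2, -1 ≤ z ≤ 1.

In cylindrical coordinates, x = r cos(θ), y = r sin(θ), z = z, and dV = r dr dθ dz.

The integrand becomes 5r z, so

    ∭_E (5z sqrt(x^2 + y^2)) dV = ∫_{0}^{2π} ∫_{0}^{2} ∫_{-1}^{1} (5r z) · r dz dr dθ.

Inner (z): 0.
Middle (r from 0 to 2): 0.
Outer (θ): 0.

Therefore the triple integral equals 0.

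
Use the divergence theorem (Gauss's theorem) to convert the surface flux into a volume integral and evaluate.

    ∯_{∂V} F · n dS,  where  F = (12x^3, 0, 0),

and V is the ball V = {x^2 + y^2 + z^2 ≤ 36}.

By the divergence theorem,

    ∯_{∂V} F · n dS = ∭_V (∇ · F) dV.

Compute the divergence:
    ∇ · F = ∂F_x/∂x + ∂F_y/∂y + ∂F_z/∂z = 36x^2 + 0 + 0 = 36x^2.

In spherical coordinates, x = ρ sin(φ) cos(θ), y = ρ sin(φ) sin(θ), z = ρ cos(φ), dV = ρ^2 sin(φ) dρ dφ dθ, with 0 ≤ ρ ≤ 6, 0 ≤ φ ≤ π, 0 ≤ θ ≤ 2π.

The integrand, after substitution and multiplying by the volume element, becomes (36ρ^2sin(φ)^2cos(θ)^2) · ρ^2 sin(φ), so

    ∭_V (∇·F) dV = ∫_0^{2π} ∫_0^{π} ∫_0^{6} (36ρ^2sin(φ)^2cos(θ)^2) · ρ^2 sin(φ) dρ dφ dθ.

Inner (ρ from 0 to 6): 279936sin(φ)^3cos(θ)^2/5.
Middle (φ from 0 to π): 373248cos(θ)^2/5.
Outer (θ from 0 to 2π): 373248π/5.

Therefore ∯_{∂V} F · n dS = 373248π/5.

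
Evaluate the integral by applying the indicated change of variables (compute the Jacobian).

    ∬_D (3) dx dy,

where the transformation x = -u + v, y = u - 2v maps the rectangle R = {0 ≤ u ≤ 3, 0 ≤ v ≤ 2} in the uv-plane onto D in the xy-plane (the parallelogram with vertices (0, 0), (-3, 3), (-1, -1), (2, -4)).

Compute the Jacobian determinant of (x, y) with respect to (u, v):

    ∂(x,y)/∂(u,v) = | -1  1 | = (-1)(-2) - (1)(1) = 1.
                   | 1  -2 |

Its absolute value is |J| = 1 (the area scaling factor).

Substituting x = -u + v, y = u - 2v into the integrand,

    3 → 3,

so the integral becomes

    ∬_R (3) · |J| du dv = ∫_0^3 ∫_0^2 (3) dv du.

Inner (v): 6.
Outer (u): 18.

Therefore ∬_D (3) dx dy = 18.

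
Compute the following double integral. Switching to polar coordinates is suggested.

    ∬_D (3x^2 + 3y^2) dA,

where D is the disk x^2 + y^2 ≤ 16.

The region D is 0 ≤ r ≤ 4, 0 ≤ θ ≤ 2π in polar coordinates, where x = r cos(θ), y = r sin(θ), and dA = r dr dθ.

Under the substitution, the integrand becomes 3r^2, so

    ∬_D (3x^2 + 3y^2) dA = ∫_{0}^{2π} ∫_{0}^{4} (3r^2) · r dr dθ.

Inner integral (in r): ∫_{0}^{4} (3r^2) · r dr = 192.

Outer integral (in θ): ∫_{0}^{2π} (192) dθ = 384π.

Therefore ∬_D (3x^2 + 3y^2) dA = 384π.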